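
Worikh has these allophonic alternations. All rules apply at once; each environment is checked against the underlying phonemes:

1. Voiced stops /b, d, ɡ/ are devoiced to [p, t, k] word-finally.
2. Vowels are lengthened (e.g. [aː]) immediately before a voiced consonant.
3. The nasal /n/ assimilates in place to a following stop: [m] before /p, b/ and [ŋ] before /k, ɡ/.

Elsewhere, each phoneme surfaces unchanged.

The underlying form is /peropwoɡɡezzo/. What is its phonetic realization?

/e/ (between /p/ and /r/): before a voiced consonant, so rule 2 applies → [eː].
/o/ (between /r/ and /p/) fails the environment for rule 2, so it stays [o].
/o/ — between /w/ and /ɡ/, before a voiced consonant — surfaces as [oː] (rule 2).
/ɡ/ — between /o/ and /ɡ/; rule 1 does not apply here → [ɡ].
/ɡ/ — between /ɡ/ and /e/; rule 1 does not apply here → [ɡ].
/e/ — between /ɡ/ and /z/, before a voiced consonant — surfaces as [eː] (rule 2).
/o/ — word-final; rule 2 does not apply here → [o].

[peːropwoːɡɡeːzzo]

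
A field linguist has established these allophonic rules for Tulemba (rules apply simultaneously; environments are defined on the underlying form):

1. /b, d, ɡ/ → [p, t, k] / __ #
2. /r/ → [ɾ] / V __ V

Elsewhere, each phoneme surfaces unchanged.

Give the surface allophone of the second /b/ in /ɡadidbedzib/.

Rule 1 applies to /b/ (word-final: word-finally) → [p].

[p]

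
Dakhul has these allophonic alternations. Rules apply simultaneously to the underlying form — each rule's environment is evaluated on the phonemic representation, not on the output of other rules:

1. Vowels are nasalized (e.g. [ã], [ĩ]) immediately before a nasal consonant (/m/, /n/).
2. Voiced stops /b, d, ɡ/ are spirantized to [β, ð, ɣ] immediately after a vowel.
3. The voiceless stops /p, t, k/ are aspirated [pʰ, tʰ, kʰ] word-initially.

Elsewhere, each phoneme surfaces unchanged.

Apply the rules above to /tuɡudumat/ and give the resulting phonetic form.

[tʰuɣuðũmat]

/t/ (word-initial): word-initially, so rule 3 applies → [tʰ].
/u/ — between /t/ and /ɡ/; rule 1 does not apply here → [u].
Rule 2 applies to /ɡ/ (between /u/ and /u/: immediately after a vowel) → [ɣ].
/u/ — between /ɡ/ and /d/; rule 1 does not apply here → [u].
Rule 2 applies to /d/ (between /u/ and /u/: immediately after a vowel) → [ð].
/u/ (between /d/ and /m/) occurs before a nasal consonant → [ũ] by rule 1.
/m/ (between /u/ and /a/) is unaffected → [m].
/a/ (between /m/ and /t/) fails the environment for rule 1, so it stays [a].
/t/ (word-final): rule 3 targets it, but not word-initially → unchanged [t].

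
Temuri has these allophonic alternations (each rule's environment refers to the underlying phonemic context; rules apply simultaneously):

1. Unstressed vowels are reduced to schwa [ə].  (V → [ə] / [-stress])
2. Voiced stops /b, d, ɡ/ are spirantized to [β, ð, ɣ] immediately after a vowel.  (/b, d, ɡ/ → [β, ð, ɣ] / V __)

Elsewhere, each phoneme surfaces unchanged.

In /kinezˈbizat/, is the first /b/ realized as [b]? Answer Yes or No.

Yes

/b/ — between /z/ and /i/; rule 2 does not apply here → [b].
The actual realization is [b], which matches [b].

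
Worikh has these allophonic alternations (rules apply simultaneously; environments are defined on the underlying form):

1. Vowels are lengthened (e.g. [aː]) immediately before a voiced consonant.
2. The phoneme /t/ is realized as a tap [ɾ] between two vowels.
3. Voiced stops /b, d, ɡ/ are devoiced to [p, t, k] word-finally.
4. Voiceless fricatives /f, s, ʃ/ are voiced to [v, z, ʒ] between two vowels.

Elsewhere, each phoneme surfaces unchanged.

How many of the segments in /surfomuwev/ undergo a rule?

Segments that undergo a rule: /u/ → [uː] (rule 1); /o/ → [oː] (rule 1); /u/ → [uː] (rule 1); /e/ → [eː] (rule 1).
All other segments surface unchanged.

4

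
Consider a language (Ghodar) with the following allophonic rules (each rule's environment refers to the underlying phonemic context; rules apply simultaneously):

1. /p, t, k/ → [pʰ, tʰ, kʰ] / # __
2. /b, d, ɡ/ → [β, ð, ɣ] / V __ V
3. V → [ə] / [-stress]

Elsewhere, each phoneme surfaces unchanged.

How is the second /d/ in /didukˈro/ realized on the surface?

Rule 2 applies to /d/ (between /i/ and /u/: between two vowels) → [ð].

[ð]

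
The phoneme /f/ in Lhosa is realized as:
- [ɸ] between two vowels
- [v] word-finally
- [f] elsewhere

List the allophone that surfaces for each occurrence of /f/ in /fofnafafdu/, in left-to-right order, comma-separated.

Occurrence 1 (position 1): no conditioning environment matches → elsewhere allophone [f].
Occurrence 2 (position 3): no conditioning environment matches → elsewhere allophone [f].
Occurrence 3 (position 6): between two vowels → [ɸ].
Occurrence 4 (position 8): no conditioning environment matches → elsewhere allophone [f].

[f], [f], [ɸ], [f]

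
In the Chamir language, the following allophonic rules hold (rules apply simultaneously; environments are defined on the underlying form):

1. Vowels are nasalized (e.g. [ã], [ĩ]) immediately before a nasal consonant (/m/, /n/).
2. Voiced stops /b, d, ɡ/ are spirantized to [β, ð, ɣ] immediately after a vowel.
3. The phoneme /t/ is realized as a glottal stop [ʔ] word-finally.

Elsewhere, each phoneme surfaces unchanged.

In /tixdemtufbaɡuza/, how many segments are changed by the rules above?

Segments that undergo a rule: /e/ → [ẽ] (rule 1); /ɡ/ → [ɣ] (rule 2).
All other segments surface unchanged.

2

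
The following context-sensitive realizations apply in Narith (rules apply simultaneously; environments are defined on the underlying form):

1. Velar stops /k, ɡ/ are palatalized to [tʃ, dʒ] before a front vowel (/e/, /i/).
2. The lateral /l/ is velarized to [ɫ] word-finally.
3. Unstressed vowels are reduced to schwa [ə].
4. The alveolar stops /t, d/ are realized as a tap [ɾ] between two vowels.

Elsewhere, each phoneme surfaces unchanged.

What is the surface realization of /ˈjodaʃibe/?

[ˈjoɾəʃəbə]

/j/ stays [j].
/o/ — between /j/ and /d/; rule 3 does not apply here → [o].
Rule 4 applies to /d/ (between /o/ and /a/: between two vowels) → [ɾ].
/a/ (between /d/ and /ʃ/): in an unstressed syllable, so rule 3 applies → [ə].
/ʃ/ (between /a/ and /i/): no rule targets it → [ʃ].
/i/ (between /ʃ/ and /b/): in an unstressed syllable, so rule 3 applies → [ə].
/b/ — not in any rule's target class → [b].
/e/ (word-final): in an unstressed syllable, so rule 3 applies → [ə].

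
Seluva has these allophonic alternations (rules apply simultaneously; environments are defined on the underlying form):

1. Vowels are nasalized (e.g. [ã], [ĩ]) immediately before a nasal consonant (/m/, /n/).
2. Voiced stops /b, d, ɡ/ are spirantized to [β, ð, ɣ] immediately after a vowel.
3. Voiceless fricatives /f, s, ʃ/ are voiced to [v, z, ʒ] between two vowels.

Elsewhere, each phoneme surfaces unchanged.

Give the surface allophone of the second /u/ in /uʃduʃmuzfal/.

[u]

/u/ (between /d/ and /ʃ/) is in the target of rule 1 but the environment (before a nasal consonant) is not met → [u].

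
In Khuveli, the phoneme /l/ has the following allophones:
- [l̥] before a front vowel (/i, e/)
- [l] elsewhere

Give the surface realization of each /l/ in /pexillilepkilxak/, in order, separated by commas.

[l], [l̥], [l̥], [l]

Occurrence 1 (position 5): no conditioning environment matches → elsewhere allophone [l].
Occurrence 2 (position 6): before a front vowel (/i, e/) → [l̥].
Occurrence 3 (position 8): before a front vowel (/i, e/) → [l̥].
Occurrence 4 (position 13): no conditioning environment matches → elsewhere allophone [l].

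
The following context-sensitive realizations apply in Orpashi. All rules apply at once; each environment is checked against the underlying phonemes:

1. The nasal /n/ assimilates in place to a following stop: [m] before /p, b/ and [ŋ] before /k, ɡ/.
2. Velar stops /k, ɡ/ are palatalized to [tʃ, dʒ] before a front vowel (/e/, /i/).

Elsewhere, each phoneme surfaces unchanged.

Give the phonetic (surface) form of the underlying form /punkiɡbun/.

/n/ (between /u/ and /k/) occurs before a labial or velar stop → [ŋ] by rule 1.
Rule 2 applies to /k/ (between /n/ and /i/: before a front vowel) → [tʃ].
/ɡ/ (between /i/ and /b/) fails the environment for rule 2, so it stays [ɡ].
/n/ (word-final) is in the target of rule 1 but the environment (before a labial or velar stop) is not met → [n].

[puŋtʃiɡbun]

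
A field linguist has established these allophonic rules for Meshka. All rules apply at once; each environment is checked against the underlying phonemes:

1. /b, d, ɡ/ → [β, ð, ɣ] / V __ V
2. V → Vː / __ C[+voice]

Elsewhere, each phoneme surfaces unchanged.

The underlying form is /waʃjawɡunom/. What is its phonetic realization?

/w/ stays [w].
/a/ (between /w/ and /ʃ/) fails the environment for rule 2, so it stays [a].
/ʃ/ — not in any rule's target class → [ʃ].
/j/ stays [j].
Rule 2 applies to /a/ (between /j/ and /w/: before a voiced consonant) → [aː].
/w/ (between /a/ and /ɡ/): no rule targets it → [w].
/ɡ/ (between /w/ and /u/): rule 1 targets it, but not between two vowels → unchanged [ɡ].
/u/ (between /ɡ/ and /n/): before a voiced consonant, so rule 2 applies → [uː].
/n/ — not in any rule's target class → [n].
/o/ (between /n/ and /m/) occurs before a voiced consonant → [oː] by rule 2.
/m/ — not in any rule's target class → [m].

[waʃjaːwɡuːnoːm]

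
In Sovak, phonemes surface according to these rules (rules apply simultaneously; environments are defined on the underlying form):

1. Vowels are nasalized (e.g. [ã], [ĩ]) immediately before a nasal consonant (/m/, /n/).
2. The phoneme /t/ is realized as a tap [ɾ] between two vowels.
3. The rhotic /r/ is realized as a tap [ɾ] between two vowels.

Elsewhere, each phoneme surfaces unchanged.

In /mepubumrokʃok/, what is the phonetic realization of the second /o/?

/o/ (between /ʃ/ and /k/): rule 1 targets it, but not before a nasal consonant → unchanged [o].

[o]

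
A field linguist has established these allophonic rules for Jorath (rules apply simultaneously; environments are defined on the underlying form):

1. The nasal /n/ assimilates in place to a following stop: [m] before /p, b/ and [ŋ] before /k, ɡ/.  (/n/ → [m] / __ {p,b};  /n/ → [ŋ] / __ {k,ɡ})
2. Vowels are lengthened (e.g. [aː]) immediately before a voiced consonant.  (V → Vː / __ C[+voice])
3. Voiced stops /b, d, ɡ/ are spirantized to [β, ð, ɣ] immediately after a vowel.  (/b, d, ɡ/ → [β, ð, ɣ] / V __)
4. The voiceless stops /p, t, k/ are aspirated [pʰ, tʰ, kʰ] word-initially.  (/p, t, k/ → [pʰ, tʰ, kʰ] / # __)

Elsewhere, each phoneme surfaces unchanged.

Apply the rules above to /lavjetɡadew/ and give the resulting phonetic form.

/l/ stays [l].
/a/ meets the environment for rule 2 (before a voiced consonant) → [aː].
/v/ stays [v].
/j/ (between /v/ and /e/): no rule targets it → [j].
/e/ — between /j/ and /t/; rule 2 does not apply here → [e].
/t/ (between /e/ and /ɡ/) fails the environment for rule 4, so it stays [t].
/ɡ/ (between /t/ and /a/) is in the target of rule 3 but the environment (immediately after a vowel) is not met → [ɡ].
/a/ — between /ɡ/ and /d/, before a voiced consonant — surfaces as [aː] (rule 2).
/d/ — between /a/ and /e/, immediately after a vowel — surfaces as [ð] (rule 3).
/e/ meets the environment for rule 2 (before a voiced consonant) → [eː].
/w/ (word-final): no rule targets it → [w].

[laːvjetɡaːðeːw]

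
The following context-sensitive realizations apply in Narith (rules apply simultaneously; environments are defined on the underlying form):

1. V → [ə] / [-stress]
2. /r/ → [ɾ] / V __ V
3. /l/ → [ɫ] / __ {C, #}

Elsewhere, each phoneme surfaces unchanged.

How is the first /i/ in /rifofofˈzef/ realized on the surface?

[ə]

/i/ (between /r/ and /f/) occurs in an unstressed syllable → [ə] by rule 1.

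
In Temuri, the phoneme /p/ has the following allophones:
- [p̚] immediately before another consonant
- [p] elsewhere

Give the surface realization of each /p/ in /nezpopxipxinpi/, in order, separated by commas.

[p], [p̚], [p̚], [p]

Occurrence 1 (position 4): no conditioning environment matches → elsewhere allophone [p].
Occurrence 2 (position 6): immediately before another consonant → [p̚].
Occurrence 3 (position 9): immediately before another consonant → [p̚].
Occurrence 4 (position 13): no conditioning environment matches → elsewhere allophone [p].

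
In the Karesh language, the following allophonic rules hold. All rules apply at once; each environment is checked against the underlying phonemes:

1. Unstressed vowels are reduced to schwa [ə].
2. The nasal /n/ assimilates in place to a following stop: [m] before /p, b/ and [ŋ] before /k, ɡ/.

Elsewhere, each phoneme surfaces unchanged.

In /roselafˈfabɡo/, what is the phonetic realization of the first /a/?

/a/ — between /l/ and /f/, in an unstressed syllable — surfaces as [ə] (rule 1).

[ə]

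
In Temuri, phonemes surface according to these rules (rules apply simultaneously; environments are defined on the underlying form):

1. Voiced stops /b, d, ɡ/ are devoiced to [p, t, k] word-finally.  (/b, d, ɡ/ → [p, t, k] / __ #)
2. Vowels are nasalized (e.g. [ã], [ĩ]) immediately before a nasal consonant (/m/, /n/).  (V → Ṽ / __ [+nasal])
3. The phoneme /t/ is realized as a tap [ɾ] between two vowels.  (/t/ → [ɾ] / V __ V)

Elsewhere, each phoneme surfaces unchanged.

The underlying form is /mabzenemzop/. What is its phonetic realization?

[mabzẽnẽmzop]

/m/ — not in any rule's target class → [m].
/a/ (between /m/ and /b/) is in the target of rule 2 but the environment (before a nasal consonant) is not met → [a].
/b/ (between /a/ and /z/) fails the environment for rule 1, so it stays [b].
/z/ (between /b/ and /e/): no rule targets it → [z].
Rule 2 applies to /e/ (between /z/ and /n/: before a nasal consonant) → [ẽ].
/n/ — not in any rule's target class → [n].
Rule 2 applies to /e/ (between /n/ and /m/: before a nasal consonant) → [ẽ].
/m/ stays [m].
/z/ (between /m/ and /o/): no rule targets it → [z].
/o/ — between /z/ and /p/; rule 2 does not apply here → [o].
/p/ stays [p].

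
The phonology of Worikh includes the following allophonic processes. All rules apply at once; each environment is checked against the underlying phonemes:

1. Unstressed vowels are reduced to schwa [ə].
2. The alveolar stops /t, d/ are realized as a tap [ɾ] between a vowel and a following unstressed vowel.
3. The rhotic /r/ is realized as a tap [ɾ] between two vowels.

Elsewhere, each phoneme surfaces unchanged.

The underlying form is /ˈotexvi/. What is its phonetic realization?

[ˈoɾəxvə]

/o/ (word-initial) fails the environment for rule 1, so it stays [o].
Rule 2 applies to /t/ (between /o/ and /e/: between a vowel and a following unstressed vowel) → [ɾ].
/e/ (between /t/ and /x/) occurs in an unstressed syllable → [ə] by rule 1.
/x/ (between /e/ and /v/) is unaffected → [x].
/v/ (between /x/ and /i/) is unaffected → [v].
/i/ (word-final): in an unstressed syllable, so rule 1 applies → [ə].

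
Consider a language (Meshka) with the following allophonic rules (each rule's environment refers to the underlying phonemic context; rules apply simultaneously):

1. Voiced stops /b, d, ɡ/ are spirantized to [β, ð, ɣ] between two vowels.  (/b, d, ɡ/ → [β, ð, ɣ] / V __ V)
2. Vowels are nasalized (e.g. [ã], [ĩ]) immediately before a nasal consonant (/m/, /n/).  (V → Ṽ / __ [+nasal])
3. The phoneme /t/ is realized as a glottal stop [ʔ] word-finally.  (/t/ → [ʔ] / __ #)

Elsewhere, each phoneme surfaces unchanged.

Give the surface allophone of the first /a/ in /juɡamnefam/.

[ã]

/a/ (between /ɡ/ and /m/): before a nasal consonant, so rule 2 applies → [ã].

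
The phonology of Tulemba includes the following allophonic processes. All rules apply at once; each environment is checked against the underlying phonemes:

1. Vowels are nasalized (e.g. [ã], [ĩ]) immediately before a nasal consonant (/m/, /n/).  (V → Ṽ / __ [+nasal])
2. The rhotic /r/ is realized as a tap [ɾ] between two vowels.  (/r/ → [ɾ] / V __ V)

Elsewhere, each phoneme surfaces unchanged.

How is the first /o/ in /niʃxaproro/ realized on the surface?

[o]

/o/ (between /r/ and /r/) fails the environment for rule 1, so it stays [o].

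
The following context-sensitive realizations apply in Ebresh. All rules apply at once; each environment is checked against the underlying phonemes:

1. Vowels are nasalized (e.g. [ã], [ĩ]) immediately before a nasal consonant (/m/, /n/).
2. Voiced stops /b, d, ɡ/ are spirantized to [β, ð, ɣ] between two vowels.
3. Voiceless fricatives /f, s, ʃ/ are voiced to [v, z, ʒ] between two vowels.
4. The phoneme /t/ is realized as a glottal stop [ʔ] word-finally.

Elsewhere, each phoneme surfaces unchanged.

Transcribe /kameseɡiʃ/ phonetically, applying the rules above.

[kãmezeɣiʃ]

/k/ — not in any rule's target class → [k].
/a/ (between /k/ and /m/) occurs before a nasal consonant → [ã] by rule 1.
/m/ (between /a/ and /e/): no rule targets it → [m].
/e/ (between /m/ and /s/) is in the target of rule 1 but the environment (before a nasal consonant) is not met → [e].
Rule 3 applies to /s/ (between /e/ and /e/: between two vowels) → [z].
/e/ (between /s/ and /ɡ/): rule 1 targets it, but not before a nasal consonant → unchanged [e].
Rule 2 applies to /ɡ/ (between /e/ and /i/: between two vowels) → [ɣ].
/i/ (between /ɡ/ and /ʃ/) is in the target of rule 1 but the environment (before a nasal consonant) is not met → [i].
/ʃ/ (word-final) is in the target of rule 3 but the environment (between two vowels) is not met → [ʃ].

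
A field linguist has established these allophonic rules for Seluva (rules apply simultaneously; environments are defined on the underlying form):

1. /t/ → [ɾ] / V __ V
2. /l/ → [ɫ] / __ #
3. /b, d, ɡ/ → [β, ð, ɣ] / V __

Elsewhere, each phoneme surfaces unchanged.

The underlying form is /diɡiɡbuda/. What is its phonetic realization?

/d/ (word-initial) fails the environment for rule 3, so it stays [d].
/ɡ/ — between /i/ and /i/, immediately after a vowel — surfaces as [ɣ] (rule 3).
/ɡ/ (between /i/ and /b/): immediately after a vowel, so rule 3 applies → [ɣ].
/b/ — between /ɡ/ and /u/; rule 3 does not apply here → [b].
/d/ (between /u/ and /a/): immediately after a vowel, so rule 3 applies → [ð].

[diɣiɣbuða]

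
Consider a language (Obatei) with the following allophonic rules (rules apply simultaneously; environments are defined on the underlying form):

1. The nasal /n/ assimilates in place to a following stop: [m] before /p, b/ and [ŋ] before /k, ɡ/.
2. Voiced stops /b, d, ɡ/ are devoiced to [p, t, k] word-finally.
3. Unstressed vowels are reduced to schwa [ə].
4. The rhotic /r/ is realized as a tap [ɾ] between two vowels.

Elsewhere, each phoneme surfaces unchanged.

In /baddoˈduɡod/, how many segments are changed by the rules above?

Segments that undergo a rule: /a/ → [ə] (rule 3); /o/ → [ə] (rule 3); /o/ → [ə] (rule 3); /d/ → [t] (rule 2).
All other segments surface unchanged.

4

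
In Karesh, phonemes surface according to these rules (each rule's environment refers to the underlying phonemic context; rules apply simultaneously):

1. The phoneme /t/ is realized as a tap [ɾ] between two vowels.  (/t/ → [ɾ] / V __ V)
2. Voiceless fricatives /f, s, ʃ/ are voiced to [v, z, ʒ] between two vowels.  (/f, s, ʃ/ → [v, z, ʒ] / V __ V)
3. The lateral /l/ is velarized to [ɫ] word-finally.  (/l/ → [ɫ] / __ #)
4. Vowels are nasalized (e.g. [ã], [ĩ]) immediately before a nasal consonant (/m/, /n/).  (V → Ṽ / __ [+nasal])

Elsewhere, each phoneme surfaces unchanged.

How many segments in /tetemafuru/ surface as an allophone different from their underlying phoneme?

3

Segments that undergo a rule: /t/ → [ɾ] (rule 1); /e/ → [ẽ] (rule 4); /f/ → [v] (rule 2).
All other segments surface unchanged.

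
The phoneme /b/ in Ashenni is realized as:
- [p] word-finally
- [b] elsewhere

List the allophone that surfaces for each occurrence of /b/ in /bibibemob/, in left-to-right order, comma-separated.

Occurrence 1 (position 1): no conditioning environment matches → elsewhere allophone [b].
Occurrence 2 (position 3): no conditioning environment matches → elsewhere allophone [b].
Occurrence 3 (position 5): no conditioning environment matches → elsewhere allophone [b].
Occurrence 4 (position 9): word-finally → [p].

[b], [b], [b], [p]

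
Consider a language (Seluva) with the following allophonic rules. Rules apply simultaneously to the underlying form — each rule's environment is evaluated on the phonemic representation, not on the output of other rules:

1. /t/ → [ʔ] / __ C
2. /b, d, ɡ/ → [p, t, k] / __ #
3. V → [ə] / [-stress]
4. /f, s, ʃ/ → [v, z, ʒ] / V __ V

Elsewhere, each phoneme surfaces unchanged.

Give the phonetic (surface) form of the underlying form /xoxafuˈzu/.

[xəxəvəˈzu]

/o/ — between /x/ and /x/, in an unstressed syllable — surfaces as [ə] (rule 3).
/a/ (between /x/ and /f/) occurs in an unstressed syllable → [ə] by rule 3.
/f/ — between /a/ and /u/, between two vowels — surfaces as [v] (rule 4).
Rule 3 applies to /u/ (between /f/ and /z/: in an unstressed syllable) → [ə].
/u/ — word-final; rule 3 does not apply here → [u].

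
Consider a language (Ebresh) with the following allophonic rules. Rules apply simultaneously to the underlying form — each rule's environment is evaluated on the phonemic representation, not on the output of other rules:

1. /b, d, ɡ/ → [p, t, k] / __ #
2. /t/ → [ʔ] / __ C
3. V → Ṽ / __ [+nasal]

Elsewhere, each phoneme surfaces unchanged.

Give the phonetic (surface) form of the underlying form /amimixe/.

[ãmĩmixe]

Rule 3 applies to /a/ (word-initial: before a nasal consonant) → [ã].
/m/ (between /a/ and /i/) is unaffected → [m].
/i/ (between /m/ and /m/): before a nasal consonant, so rule 3 applies → [ĩ].
/m/ — not in any rule's target class → [m].
/i/ (between /m/ and /x/) is in the target of rule 3 but the environment (before a nasal consonant) is not met → [i].
/x/ — not in any rule's target class → [x].
/e/ (word-final): rule 3 targets it, but not before a nasal consonant → unchanged [e].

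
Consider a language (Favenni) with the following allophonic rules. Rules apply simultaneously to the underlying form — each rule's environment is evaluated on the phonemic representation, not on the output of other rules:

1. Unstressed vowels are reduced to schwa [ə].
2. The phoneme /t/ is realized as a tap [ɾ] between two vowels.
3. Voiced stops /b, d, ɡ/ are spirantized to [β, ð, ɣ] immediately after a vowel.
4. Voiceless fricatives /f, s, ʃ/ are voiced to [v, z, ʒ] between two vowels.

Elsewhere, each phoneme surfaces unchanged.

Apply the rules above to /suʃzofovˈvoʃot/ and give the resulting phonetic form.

[səʃzəvəvˈvoʒət]

/s/ (word-initial) is in the target of rule 4 but the environment (between two vowels) is not met → [s].
Rule 1 applies to /u/ (between /s/ and /ʃ/: in an unstressed syllable) → [ə].
/ʃ/ — between /u/ and /z/; rule 4 does not apply here → [ʃ].
/z/ (between /ʃ/ and /o/): no rule targets it → [z].
/o/ meets the environment for rule 1 (in an unstressed syllable) → [ə].
/f/ (between /o/ and /o/) occurs between two vowels → [v] by rule 4.
/o/ (between /f/ and /v/): in an unstressed syllable, so rule 1 applies → [ə].
/v/ (between /o/ and /v/): no rule targets it → [v].
/v/ (between /v/ and /o/): no rule targets it → [v].
/o/ — between /v/ and /ʃ/; rule 1 does not apply here → [o].
/ʃ/ — between /o/ and /o/, between two vowels — surfaces as [ʒ] (rule 4).
/o/ (between /ʃ/ and /t/) occurs in an unstressed syllable → [ə] by rule 1.
/t/ (word-final) fails the environment for rule 2, so it stays [t].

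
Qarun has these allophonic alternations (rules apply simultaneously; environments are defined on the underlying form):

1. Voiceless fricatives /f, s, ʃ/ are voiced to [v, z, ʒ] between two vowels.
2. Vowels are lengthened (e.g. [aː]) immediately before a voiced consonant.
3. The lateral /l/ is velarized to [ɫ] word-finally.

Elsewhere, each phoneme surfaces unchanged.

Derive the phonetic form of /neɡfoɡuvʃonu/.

/e/ meets the environment for rule 2 (before a voiced consonant) → [eː].
/f/ (between /ɡ/ and /o/) fails the environment for rule 1, so it stays [f].
Rule 2 applies to /o/ (between /f/ and /ɡ/: before a voiced consonant) → [oː].
/u/ — between /ɡ/ and /v/, before a voiced consonant — surfaces as [uː] (rule 2).
/ʃ/ — between /v/ and /o/; rule 1 does not apply here → [ʃ].
/o/ (between /ʃ/ and /n/) occurs before a voiced consonant → [oː] by rule 2.
/u/ (word-final) is in the target of rule 2 but the environment (before a voiced consonant) is not met → [u].

[neːɡfoːɡuːvʃoːnu]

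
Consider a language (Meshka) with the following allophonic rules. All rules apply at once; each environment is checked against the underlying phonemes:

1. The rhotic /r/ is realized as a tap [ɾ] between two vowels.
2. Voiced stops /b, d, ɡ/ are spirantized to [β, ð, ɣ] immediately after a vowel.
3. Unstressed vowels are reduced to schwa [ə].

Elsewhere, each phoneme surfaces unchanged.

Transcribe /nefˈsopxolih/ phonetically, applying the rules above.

/n/ stays [n].
/e/ meets the environment for rule 3 (in an unstressed syllable) → [ə].
/f/ (between /e/ and /s/) is unaffected → [f].
/s/ (between /f/ and /o/): no rule targets it → [s].
/o/ — between /s/ and /p/; rule 3 does not apply here → [o].
/p/ (between /o/ and /x/): no rule targets it → [p].
/x/ stays [x].
/o/ meets the environment for rule 3 (in an unstressed syllable) → [ə].
/l/ — not in any rule's target class → [l].
Rule 3 applies to /i/ (between /l/ and /h/: in an unstressed syllable) → [ə].
/h/ stays [h].

[nəfˈsopxələh]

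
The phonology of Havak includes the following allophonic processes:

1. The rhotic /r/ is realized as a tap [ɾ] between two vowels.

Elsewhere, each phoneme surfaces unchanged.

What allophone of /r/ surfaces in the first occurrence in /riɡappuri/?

/r/ (word-initial) is in the target of rule 1 but the environment (between two vowels) is not met → [r].

[r]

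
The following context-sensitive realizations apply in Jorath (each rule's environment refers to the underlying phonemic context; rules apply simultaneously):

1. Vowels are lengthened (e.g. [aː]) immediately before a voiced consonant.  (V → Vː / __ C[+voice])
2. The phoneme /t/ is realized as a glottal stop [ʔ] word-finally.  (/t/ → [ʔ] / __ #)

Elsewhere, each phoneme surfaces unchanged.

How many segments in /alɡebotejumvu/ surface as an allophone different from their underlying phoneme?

4

Segments that undergo a rule: /a/ → [aː] (rule 1); /e/ → [eː] (rule 1); /e/ → [eː] (rule 1); /u/ → [uː] (rule 1).
All other segments surface unchanged.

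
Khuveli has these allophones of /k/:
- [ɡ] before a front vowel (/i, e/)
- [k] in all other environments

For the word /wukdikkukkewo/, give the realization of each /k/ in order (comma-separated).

Occurrence 1 (position 3): no conditioning environment matches → elsewhere allophone [k].
Occurrence 2 (position 6): no conditioning environment matches → elsewhere allophone [k].
Occurrence 3 (position 7): no conditioning environment matches → elsewhere allophone [k].
Occurrence 4 (position 9): no conditioning environment matches → elsewhere allophone [k].
Occurrence 5 (position 10): before a front vowel (/i, e/) → [ɡ].

[k], [k], [k], [k], [ɡ]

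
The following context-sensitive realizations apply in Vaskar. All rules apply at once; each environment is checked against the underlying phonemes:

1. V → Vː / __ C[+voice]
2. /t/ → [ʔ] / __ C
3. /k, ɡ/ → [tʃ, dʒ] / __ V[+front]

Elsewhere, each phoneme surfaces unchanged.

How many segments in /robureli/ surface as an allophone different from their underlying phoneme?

3

Segments that undergo a rule: /o/ → [oː] (rule 1); /u/ → [uː] (rule 1); /e/ → [eː] (rule 1).
All other segments surface unchanged.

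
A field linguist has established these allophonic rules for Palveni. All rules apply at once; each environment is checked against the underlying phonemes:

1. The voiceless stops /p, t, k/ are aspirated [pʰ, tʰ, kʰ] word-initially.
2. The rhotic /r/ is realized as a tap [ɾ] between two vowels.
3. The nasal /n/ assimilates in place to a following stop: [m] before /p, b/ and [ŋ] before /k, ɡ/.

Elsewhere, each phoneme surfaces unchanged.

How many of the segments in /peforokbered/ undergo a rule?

3

Segments that undergo a rule: /p/ → [pʰ] (rule 1); /r/ → [ɾ] (rule 2); /r/ → [ɾ] (rule 2).
All other segments surface unchanged.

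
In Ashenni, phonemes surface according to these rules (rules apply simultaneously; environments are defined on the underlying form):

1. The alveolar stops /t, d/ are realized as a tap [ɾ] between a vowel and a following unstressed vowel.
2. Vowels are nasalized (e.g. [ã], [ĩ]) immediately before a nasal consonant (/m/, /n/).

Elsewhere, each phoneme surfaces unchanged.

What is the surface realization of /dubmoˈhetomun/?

[dubmoˈheɾõmũn]

/d/ — word-initial; rule 1 does not apply here → [d].
/u/ — between /d/ and /b/; rule 2 does not apply here → [u].
/b/ — not in any rule's target class → [b].
/m/ — not in any rule's target class → [m].
/o/ — between /m/ and /h/; rule 2 does not apply here → [o].
/h/ (between /o/ and /e/): no rule targets it → [h].
/e/ (between /h/ and /t/) fails the environment for rule 2, so it stays [e].
/t/ (between /e/ and /o/) occurs between a vowel and a following unstressed vowel → [ɾ] by rule 1.
/o/ — between /t/ and /m/, before a nasal consonant — surfaces as [õ] (rule 2).
/m/ stays [m].
/u/ — between /m/ and /n/, before a nasal consonant — surfaces as [ũ] (rule 2).
/n/ (word-final): no rule targets it → [n].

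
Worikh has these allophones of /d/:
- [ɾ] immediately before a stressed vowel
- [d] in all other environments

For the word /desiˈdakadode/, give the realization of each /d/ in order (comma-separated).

[d], [ɾ], [d], [d]

Occurrence 1 (position 1): no conditioning environment matches → elsewhere allophone [d].
Occurrence 2 (position 5): immediately before a stressed vowel → [ɾ].
Occurrence 3 (position 9): no conditioning environment matches → elsewhere allophone [d].
Occurrence 4 (position 11): no conditioning environment matches → elsewhere allophone [d].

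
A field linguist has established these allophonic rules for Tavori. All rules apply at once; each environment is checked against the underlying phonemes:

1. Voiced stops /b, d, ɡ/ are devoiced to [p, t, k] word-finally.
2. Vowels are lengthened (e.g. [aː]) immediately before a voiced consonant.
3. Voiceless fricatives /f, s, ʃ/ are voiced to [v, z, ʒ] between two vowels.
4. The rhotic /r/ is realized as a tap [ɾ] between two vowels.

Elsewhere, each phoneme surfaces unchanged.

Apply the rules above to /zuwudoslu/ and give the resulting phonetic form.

[zuːwuːdoslu]

/z/ stays [z].
Rule 2 applies to /u/ (between /z/ and /w/: before a voiced consonant) → [uː].
/w/ stays [w].
/u/ — between /w/ and /d/, before a voiced consonant — surfaces as [uː] (rule 2).
/d/ — between /u/ and /o/; rule 1 does not apply here → [d].
/o/ (between /d/ and /s/): rule 2 targets it, but not before a voiced consonant → unchanged [o].
/s/ (between /o/ and /l/) fails the environment for rule 3, so it stays [s].
/l/ (between /s/ and /u/) is unaffected → [l].
/u/ — word-final; rule 2 does not apply here → [u].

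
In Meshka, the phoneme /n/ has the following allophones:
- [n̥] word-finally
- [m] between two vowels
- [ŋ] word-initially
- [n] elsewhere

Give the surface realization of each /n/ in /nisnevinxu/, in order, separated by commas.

Occurrence 1 (position 1): word-initially → [ŋ].
Occurrence 2 (position 4): no conditioning environment matches → elsewhere allophone [n].
Occurrence 3 (position 8): no conditioning environment matches → elsewhere allophone [n].

[ŋ], [n], [n]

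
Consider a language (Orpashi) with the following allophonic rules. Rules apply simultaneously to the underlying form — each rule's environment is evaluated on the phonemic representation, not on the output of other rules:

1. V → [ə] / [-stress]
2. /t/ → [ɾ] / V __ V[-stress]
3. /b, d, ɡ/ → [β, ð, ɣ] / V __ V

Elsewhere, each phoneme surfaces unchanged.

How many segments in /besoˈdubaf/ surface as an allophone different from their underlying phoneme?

5

Segments that undergo a rule: /e/ → [ə] (rule 1); /o/ → [ə] (rule 1); /d/ → [ð] (rule 3); /b/ → [β] (rule 3); /a/ → [ə] (rule 1).
All other segments surface unchanged.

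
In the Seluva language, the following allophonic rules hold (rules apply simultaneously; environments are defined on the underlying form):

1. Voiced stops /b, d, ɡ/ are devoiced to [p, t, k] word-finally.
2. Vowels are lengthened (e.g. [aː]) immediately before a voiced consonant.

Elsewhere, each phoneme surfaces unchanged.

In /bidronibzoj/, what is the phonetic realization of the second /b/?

[b]

/b/ (between /i/ and /z/) fails the environment for rule 1, so it stays [b].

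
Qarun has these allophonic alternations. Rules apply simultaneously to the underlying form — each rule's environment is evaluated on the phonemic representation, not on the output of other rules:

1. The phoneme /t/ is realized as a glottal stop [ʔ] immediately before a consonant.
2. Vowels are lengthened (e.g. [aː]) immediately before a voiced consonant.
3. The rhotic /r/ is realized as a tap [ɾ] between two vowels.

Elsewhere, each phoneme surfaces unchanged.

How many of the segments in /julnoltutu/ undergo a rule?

Segments that undergo a rule: /u/ → [uː] (rule 2); /o/ → [oː] (rule 2).
All other segments surface unchanged.

2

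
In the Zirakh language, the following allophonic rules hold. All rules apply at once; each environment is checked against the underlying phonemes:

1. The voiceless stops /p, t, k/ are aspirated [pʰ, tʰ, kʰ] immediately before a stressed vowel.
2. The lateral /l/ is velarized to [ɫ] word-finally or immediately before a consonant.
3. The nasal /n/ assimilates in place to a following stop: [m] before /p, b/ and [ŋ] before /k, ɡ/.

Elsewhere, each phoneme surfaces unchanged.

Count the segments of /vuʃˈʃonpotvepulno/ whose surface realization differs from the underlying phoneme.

2

Segments that undergo a rule: /n/ → [m] (rule 3); /l/ → [ɫ] (rule 2).
All other segments surface unchanged.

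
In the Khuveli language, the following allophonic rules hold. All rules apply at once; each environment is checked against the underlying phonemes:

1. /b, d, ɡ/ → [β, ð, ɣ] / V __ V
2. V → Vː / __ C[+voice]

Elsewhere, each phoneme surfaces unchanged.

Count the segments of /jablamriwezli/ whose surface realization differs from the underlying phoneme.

4

Segments that undergo a rule: /a/ → [aː] (rule 2); /a/ → [aː] (rule 2); /i/ → [iː] (rule 2); /e/ → [eː] (rule 2).
All other segments surface unchanged.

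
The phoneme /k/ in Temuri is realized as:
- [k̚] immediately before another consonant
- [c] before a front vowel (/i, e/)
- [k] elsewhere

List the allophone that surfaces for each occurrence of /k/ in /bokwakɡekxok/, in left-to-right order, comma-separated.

Occurrence 1 (position 3): immediately before another consonant → [k̚].
Occurrence 2 (position 6): immediately before another consonant → [k̚].
Occurrence 3 (position 9): immediately before another consonant → [k̚].
Occurrence 4 (position 12): no conditioning environment matches → elsewhere allophone [k].

[k̚], [k̚], [k̚], [k]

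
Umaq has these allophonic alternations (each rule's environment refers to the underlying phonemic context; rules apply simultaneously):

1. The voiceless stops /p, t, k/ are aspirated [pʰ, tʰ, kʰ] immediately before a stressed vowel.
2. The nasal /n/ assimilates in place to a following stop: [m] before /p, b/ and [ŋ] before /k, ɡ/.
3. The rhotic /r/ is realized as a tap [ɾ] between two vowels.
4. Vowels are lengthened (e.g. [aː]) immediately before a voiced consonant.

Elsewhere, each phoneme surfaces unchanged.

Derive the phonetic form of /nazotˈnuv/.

/n/ — word-initial; rule 2 does not apply here → [n].
/a/ meets the environment for rule 4 (before a voiced consonant) → [aː].
/o/ (between /z/ and /t/): rule 4 targets it, but not before a voiced consonant → unchanged [o].
/t/ (between /o/ and /n/) is in the target of rule 1 but the environment (immediately before a stressed vowel) is not met → [t].
/n/ (between /t/ and /u/) fails the environment for rule 2, so it stays [n].
/u/ (between /n/ and /v/) occurs before a voiced consonant → [uː] by rule 4.

[naːzotˈnuːv]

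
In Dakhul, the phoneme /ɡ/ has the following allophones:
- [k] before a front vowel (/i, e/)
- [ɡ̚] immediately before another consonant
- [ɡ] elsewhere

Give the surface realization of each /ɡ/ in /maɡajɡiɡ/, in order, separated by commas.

Occurrence 1 (position 3): no conditioning environment matches → elsewhere allophone [ɡ].
Occurrence 2 (position 6): before a front vowel (/i, e/) → [k].
Occurrence 3 (position 8): no conditioning environment matches → elsewhere allophone [ɡ].

[ɡ], [k], [ɡ]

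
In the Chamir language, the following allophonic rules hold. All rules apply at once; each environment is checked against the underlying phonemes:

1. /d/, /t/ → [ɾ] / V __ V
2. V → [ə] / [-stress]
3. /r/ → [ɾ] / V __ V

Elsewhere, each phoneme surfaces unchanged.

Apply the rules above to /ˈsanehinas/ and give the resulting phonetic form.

[ˈsanəhənəs]

/a/ (between /s/ and /n/): rule 2 targets it, but not in an unstressed syllable → unchanged [a].
Rule 2 applies to /e/ (between /n/ and /h/: in an unstressed syllable) → [ə].
Rule 2 applies to /i/ (between /h/ and /n/: in an unstressed syllable) → [ə].
Rule 2 applies to /a/ (between /n/ and /s/: in an unstressed syllable) → [ə].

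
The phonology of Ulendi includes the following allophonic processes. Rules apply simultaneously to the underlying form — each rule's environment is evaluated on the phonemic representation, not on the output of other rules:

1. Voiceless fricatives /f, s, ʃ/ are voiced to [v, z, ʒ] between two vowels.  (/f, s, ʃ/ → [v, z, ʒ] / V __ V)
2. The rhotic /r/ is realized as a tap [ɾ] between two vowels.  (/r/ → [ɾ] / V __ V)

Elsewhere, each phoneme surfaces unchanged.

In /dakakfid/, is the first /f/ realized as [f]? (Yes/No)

Yes

/f/ — between /k/ and /i/; rule 1 does not apply here → [f].
The actual realization is [f], which matches [f].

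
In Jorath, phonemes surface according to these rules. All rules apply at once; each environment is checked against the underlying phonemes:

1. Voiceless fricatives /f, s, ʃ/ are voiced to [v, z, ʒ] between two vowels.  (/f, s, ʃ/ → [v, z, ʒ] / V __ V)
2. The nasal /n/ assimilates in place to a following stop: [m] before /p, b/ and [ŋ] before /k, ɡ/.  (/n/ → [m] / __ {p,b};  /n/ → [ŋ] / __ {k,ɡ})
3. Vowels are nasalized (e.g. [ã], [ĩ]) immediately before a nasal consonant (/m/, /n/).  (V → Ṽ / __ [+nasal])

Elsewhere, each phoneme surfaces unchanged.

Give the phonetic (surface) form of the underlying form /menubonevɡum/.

/m/ (word-initial): no rule targets it → [m].
/e/ (between /m/ and /n/) occurs before a nasal consonant → [ẽ] by rule 3.
/n/ (between /e/ and /u/) fails the environment for rule 2, so it stays [n].
/u/ (between /n/ and /b/) fails the environment for rule 3, so it stays [u].
/b/ (between /u/ and /o/) is unaffected → [b].
Rule 3 applies to /o/ (between /b/ and /n/: before a nasal consonant) → [õ].
/n/ (between /o/ and /e/) is in the target of rule 2 but the environment (before a labial or velar stop) is not met → [n].
/e/ (between /n/ and /v/) fails the environment for rule 3, so it stays [e].
/v/ — not in any rule's target class → [v].
/ɡ/ stays [ɡ].
/u/ (between /ɡ/ and /m/): before a nasal consonant, so rule 3 applies → [ũ].
/m/ — not in any rule's target class → [m].

[mẽnubõnevɡũm]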